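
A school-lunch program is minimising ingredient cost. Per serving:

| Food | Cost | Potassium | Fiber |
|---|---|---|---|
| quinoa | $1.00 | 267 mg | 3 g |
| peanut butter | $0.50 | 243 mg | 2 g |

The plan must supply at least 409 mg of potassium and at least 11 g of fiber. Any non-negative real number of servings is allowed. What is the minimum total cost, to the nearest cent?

quinoa only: max(409/267, 11/3) = 3.667 servings → $3.67.
peanut butter only: max(409/243, 11/2) = 5.5 servings → $2.75.
quinoa + peanut butter with both targets exact would need a negative amount; discard.
Cheapest feasible corner: $2.75.

$2.75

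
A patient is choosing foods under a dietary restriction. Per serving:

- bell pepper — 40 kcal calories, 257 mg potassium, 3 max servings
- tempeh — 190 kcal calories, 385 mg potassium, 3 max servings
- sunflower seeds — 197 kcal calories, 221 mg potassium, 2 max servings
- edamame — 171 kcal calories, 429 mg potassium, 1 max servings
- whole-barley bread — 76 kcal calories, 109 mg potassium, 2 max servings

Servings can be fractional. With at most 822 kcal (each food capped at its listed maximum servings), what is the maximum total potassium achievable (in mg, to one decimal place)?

2276.0 mg

Potassium per kcal: bell pepper 6.425, edamame 2.509, tempeh 2.026, whole-barley bread 1.434, sunflower seeds 1.122.
Take 3 servings of bell pepper: uses 120 kcal, +771.0 mg potassium (running total 771.0 mg).
Take 1 serving of edamame: uses 171 kcal, +429.0 mg potassium (running total 1200.0 mg).
Take 2.795 servings of tempeh: uses 531 kcal, +1076.0 mg potassium (running total 2276.0 mg).
Greedy by best ratio exhausts the calories allowance optimally: 2276.0 mg.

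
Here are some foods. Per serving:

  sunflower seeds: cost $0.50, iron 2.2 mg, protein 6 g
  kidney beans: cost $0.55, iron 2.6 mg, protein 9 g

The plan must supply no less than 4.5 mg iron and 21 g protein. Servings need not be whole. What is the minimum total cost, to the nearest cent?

$1.28

Minimising a linear cost over {iron ≥ 4.5, protein ≥ 21, servings ≥ 0} — the optimum is at a vertex, using one or two foods.
sunflower seeds only: max(4.5/2.2, 21/6) = 3.5 servings → $1.75.
kidney beans only: max(4.5/2.6, 21/9) = 2.333 servings → $1.28.
sunflower seeds + kidney beans with both targets exact would need a negative amount; discard.
Cheapest feasible corner: $1.28.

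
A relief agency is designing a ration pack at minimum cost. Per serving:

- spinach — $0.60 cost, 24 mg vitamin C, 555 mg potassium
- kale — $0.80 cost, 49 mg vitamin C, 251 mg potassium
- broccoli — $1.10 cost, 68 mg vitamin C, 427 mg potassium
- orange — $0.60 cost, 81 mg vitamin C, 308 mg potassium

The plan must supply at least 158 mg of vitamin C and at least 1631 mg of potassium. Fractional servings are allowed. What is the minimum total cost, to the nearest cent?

$2.11

This is a tiny linear program; its minimum lies at a vertex of the feasible set. List the vertices and price them.
spinach only: max(158/24, 1631/555) = 6.583 servings → $3.95.
kale only: max(158/49, 1631/251) = 6.498 servings → $5.20.
broccoli only: max(158/68, 1631/427) = 3.82 servings → $4.20.
orange only: max(158/81, 1631/308) = 5.295 servings → $3.18.
spinach + kale with both tight: 1.902 servings and 2.293 servings → $2.98.
spinach + broccoli with both tight: 1.58 servings and 1.766 servings → $2.89.
spinach + orange with both tight: 2.222 servings and 1.292 servings → $2.11.
kale + broccoli: intersection lies outside the first quadrant.
kale + orange with both targets exact would need a negative amount; discard.
broccoli + orange: intersection lies outside the first quadrant.
Cheapest feasible corner: $2.11.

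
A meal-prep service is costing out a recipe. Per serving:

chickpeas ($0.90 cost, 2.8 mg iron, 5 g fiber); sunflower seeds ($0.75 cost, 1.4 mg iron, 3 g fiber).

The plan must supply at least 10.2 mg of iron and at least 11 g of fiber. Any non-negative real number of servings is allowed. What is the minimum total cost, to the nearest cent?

$3.28

chickpeas only: max(10.2/2.8, 11/5) = 3.643 servings → $3.28.
sunflower seeds only: max(10.2/1.4, 11/3) = 7.286 servings → $5.46.
chickpeas + sunflower seeds: the both-tight solution has a negative serving — not a feasible corner.
So the least-cost plan costs $3.28.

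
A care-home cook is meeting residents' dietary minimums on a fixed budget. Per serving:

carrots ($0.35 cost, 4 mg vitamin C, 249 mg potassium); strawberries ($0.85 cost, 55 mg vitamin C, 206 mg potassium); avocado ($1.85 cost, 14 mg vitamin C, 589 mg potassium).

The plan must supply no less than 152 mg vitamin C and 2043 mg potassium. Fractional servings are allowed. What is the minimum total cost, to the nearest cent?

Two binding constraints pin down two serving amounts, so the optimal mix uses at most two foods. The candidates are each food alone (scaled to the tighter of vitamin C/potassium) and each pair with both constraints tight.
carrots only: max(152/4, 2043/249) = 38 servings → $13.30.
strawberries only: max(152/55, 2043/206) = 9.917 servings → $8.43.
avocado only: max(152/14, 2043/589) = 10.86 servings → $20.09.
carrots + strawberries with both tight: 6.297 servings and 2.306 servings → $4.16.
carrots + avocado: the both-tight solution has a negative serving — not a feasible corner.
strawberries + avocado with both tight: 2.065 servings and 2.747 servings → $6.84.
Cheapest feasible corner: $4.16.

$4.16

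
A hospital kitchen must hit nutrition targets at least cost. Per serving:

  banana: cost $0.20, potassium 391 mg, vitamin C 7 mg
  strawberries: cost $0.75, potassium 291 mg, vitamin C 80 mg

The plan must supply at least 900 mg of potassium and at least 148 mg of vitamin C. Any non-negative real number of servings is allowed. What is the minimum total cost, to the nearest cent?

At the optimum either one food covers both requirements or two foods hit both targets exactly; no other combination can be cheaper.
banana only: max(900/391, 148/7) = 21.14 servings → $4.23.
strawberries only: max(900/291, 148/80) = 3.093 servings → $2.32.
banana + strawberries with both tight: 0.9894 servings and 1.763 servings → $1.52.
So the least-cost plan costs $1.52.

$1.52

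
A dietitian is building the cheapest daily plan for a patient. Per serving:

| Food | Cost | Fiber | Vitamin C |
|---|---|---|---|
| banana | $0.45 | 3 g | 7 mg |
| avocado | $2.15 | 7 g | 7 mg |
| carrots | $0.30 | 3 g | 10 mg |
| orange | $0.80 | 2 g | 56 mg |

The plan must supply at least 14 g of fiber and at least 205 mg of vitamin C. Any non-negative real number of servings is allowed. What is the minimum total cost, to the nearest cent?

banana only: max(14/3, 205/7) = 29.29 servings → $13.18.
avocado only: max(14/7, 205/7) = 29.29 servings → $62.96.
carrots only: max(14/3, 205/10) = 20.5 servings → $6.15.
orange only: max(14/2, 205/56) = 7 servings → $5.60.
banana + avocado with both targets exact would need a negative amount; discard.
banana + carrots: intersection lies outside the first quadrant.
banana + orange with both tight: 2.429 servings and 3.357 servings → $3.78.
avocado + carrots: intersection lies outside the first quadrant.
avocado + orange with both tight: 0.9894 servings and 3.537 servings → $4.96.
carrots + orange with both tight: 2.527 servings and 3.209 servings → $3.33.
So the least-cost plan costs $3.33.

$3.33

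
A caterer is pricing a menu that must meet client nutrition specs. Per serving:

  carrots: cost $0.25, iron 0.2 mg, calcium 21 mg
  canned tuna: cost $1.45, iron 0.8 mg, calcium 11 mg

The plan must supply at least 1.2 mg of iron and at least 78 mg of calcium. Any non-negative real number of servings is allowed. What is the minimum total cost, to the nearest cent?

$1.50

A basic optimal solution has at most two foods positive. Try each food alone and each pair with both targets met exactly.
carrots only: max(1.2/0.2, 78/21) = 6 servings → $1.50.
canned tuna only: max(1.2/0.8, 78/11) = 7.091 servings → $10.28.
carrots + canned tuna with both tight: 3.37 servings and 0.6575 servings → $1.80.
The minimum over all feasible corners is $1.50.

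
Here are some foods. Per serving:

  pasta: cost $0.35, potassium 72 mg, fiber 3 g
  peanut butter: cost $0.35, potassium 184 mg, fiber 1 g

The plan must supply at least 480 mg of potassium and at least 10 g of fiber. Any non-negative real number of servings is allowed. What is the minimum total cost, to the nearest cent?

pasta only: max(480/72, 10/3) = 6.667 servings → $2.33.
peanut butter only: max(480/184, 10/1) = 10 servings → $3.50.
pasta + peanut butter with both tight: 2.833 servings and 1.5 servings → $1.52.
So the least-cost plan costs $1.52.

$1.52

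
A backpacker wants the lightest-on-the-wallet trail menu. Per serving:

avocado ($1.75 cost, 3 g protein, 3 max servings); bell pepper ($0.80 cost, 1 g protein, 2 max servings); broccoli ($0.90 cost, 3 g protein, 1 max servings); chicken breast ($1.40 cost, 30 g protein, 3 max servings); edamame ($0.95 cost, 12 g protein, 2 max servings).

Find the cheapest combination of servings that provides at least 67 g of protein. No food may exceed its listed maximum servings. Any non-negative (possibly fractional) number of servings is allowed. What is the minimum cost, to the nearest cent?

Cost per g of protein: chicken breast $0.0467, edamame $0.0792, broccoli $0.3000, avocado $0.5833, bell pepper $0.8000.
Take 2.233 servings of chicken breast: +67.0 g protein for $3.13 (total $3.13, still need 0.0 g).
Filling from the cheapest source first is optimal under one linear minimum: $3.13.

$3.13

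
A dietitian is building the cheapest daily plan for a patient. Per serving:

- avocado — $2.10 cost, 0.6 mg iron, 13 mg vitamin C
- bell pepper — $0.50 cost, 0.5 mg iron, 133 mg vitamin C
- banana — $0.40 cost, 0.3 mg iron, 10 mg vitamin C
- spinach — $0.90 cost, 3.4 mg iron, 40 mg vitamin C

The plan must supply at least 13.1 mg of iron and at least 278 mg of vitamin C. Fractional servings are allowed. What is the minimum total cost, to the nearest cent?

$3.83

For a min-cost LP with two ≥-constraints, a basic feasible solution has at most two positive variables.
avocado only: max(13.1/0.6, 278/13) = 21.83 servings → $45.85.
bell pepper only: max(13.1/0.5, 278/133) = 26.2 servings → $13.10.
banana only: max(13.1/0.3, 278/10) = 43.67 servings → $17.47.
spinach only: max(13.1/3.4, 278/40) = 6.95 servings → $6.25.
avocado + bell pepper with both targets exact would need a negative amount; discard.
avocado + banana: intersection lies outside the first quadrant.
avocado + spinach with both tight: 20.85 servings and 0.1733 servings → $43.94.
bell pepper + banana with both targets exact would need a negative amount; discard.
bell pepper + spinach with both tight: 0.9745 servings and 3.71 servings → $3.83.
banana + spinach with both tight: 19.15 servings and 2.164 servings → $9.61.
So the least-cost plan costs $3.83.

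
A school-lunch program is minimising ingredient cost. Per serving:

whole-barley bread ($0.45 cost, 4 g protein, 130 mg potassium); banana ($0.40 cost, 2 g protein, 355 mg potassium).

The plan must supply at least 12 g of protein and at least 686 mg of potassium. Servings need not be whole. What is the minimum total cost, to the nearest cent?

$1.53

Minimising a linear cost over {protein ≥ 12, potassium ≥ 686, servings ≥ 0} — the optimum is at a vertex, using one or two foods.
whole-barley bread only: max(12/4, 686/130) = 5.277 servings → $2.37.
banana only: max(12/2, 686/355) = 6 servings → $2.40.
whole-barley bread + banana with both tight: 2.49 servings and 1.021 servings → $1.53.
Cheapest feasible corner: $1.53.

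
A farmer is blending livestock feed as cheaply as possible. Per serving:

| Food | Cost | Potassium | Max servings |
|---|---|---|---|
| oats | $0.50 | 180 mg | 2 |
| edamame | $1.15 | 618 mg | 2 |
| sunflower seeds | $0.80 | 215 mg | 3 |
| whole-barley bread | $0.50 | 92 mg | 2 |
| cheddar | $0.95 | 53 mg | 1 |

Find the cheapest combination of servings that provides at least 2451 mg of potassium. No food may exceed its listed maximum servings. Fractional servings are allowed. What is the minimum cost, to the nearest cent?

Cost per mg of potassium: edamame $0.0019, oats $0.0028, sunflower seeds $0.0037, whole-barley bread $0.0054, cheddar $0.0179.
Take 2 servings of edamame: +1236.0 mg potassium for $2.30 (total $2.30, still need 1215.0 mg).
Take 2 servings of oats: +360.0 mg potassium for $1.00 (total $3.30, still need 855.0 mg).
Take 3 servings of sunflower seeds: +645.0 mg potassium for $2.40 (total $5.70, still need 210.0 mg).
Take 2 servings of whole-barley bread: +184.0 mg potassium for $1.00 (total $6.70, still need 26.0 mg).
Take 0.4906 servings of cheddar: +26.0 mg potassium for $0.47 (total $7.17, still need 0.0 mg).
Filling from the cheapest source first is optimal under one linear minimum: $7.17.

$7.17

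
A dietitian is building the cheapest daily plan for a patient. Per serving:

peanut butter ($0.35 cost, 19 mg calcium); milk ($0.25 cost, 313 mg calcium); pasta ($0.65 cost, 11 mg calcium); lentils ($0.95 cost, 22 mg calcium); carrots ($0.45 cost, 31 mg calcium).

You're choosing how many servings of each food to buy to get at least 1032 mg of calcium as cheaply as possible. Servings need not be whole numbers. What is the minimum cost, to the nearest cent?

$0.82

Cost per mg of calcium: milk $0.0008, carrots $0.0145, peanut butter $0.0184, lentils $0.0432, pasta $0.0591.
With no serving limits, use only milk: 1032 mg / 313 mg = 3.297 servings × $0.25 = $0.82.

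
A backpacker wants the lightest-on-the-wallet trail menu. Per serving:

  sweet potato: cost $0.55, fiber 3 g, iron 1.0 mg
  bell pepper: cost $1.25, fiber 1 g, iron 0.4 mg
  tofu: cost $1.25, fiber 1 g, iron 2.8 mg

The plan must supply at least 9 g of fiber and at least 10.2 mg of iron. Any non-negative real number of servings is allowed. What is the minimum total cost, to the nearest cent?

$4.76

With two linear requirements the optimum uses one or two foods; enumerate the corners.
sweet potato only: max(9/3, 10.2/1.0) = 10.2 servings → $5.61.
bell pepper only: max(9/1, 10.2/0.4) = 25.5 servings → $31.88.
tofu only: max(9/1, 10.2/2.8) = 9 servings → $11.25.
sweet potato + bell pepper: the both-tight solution has a negative serving — not a feasible corner.
sweet potato + tofu with both tight: 2.027 servings and 2.919 servings → $4.76.
bell pepper + tofu with both tight: 6.25 servings and 2.75 servings → $11.25.
So the least-cost plan costs $4.76.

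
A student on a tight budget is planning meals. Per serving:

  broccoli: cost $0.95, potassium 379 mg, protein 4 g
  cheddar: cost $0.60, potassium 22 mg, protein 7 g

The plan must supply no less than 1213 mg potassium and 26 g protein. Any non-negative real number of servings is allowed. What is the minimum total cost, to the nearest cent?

At the optimum either one food covers both requirements or two foods hit both targets exactly; no other combination can be cheaper.
broccoli only: max(1213/379, 26/4) = 6.5 servings → $6.17.
cheddar only: max(1213/22, 26/7) = 55.14 servings → $33.08.
broccoli + cheddar with both tight: 3.087 servings and 1.95 servings → $4.10.
The minimum over all feasible corners is $4.10.

$4.10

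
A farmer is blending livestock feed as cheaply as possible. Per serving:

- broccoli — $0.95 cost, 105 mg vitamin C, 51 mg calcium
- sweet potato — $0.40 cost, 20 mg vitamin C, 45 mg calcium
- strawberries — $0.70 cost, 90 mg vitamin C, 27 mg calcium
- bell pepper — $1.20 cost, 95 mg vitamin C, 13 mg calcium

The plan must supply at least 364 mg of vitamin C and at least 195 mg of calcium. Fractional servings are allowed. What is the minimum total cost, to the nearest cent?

$3.37

Two binding constraints pin down two serving amounts, so the optimal mix uses at most two foods. The candidates are each food alone (scaled to the tighter of vitamin C/calcium) and each pair with both constraints tight.
broccoli only: max(364/105, 195/51) = 3.824 servings → $3.63.
sweet potato only: max(364/20, 195/45) = 18.2 servings → $7.28.
strawberries only: max(364/90, 195/27) = 7.222 servings → $5.06.
bell pepper only: max(364/95, 195/13) = 15 servings → $18.00.
broccoli + sweet potato with both tight: 3.368 servings and 0.5158 servings → $3.41.
broccoli + strawberries: intersection lies outside the first quadrant.
broccoli + bell pepper with both targets exact would need a negative amount; discard.
sweet potato + strawberries with both tight: 2.2 servings and 3.556 servings → $3.37.
sweet potato + bell pepper with both tight: 3.435 servings and 3.108 servings → $5.10.
strawberries + bell pepper with both targets exact would need a negative amount; discard.
So the least-cost plan costs $3.37.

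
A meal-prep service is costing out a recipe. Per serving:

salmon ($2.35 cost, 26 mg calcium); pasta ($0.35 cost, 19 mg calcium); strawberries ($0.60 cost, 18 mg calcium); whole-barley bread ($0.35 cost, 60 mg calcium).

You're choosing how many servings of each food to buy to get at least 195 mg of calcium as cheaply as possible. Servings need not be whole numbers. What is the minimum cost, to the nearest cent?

Cost per mg of calcium: whole-barley bread $0.0058, pasta $0.0184, strawberries $0.0333, salmon $0.0904.
With no serving limits, use only whole-barley bread: 195 mg / 60 mg = 3.25 servings × $0.35 = $1.14.

$1.14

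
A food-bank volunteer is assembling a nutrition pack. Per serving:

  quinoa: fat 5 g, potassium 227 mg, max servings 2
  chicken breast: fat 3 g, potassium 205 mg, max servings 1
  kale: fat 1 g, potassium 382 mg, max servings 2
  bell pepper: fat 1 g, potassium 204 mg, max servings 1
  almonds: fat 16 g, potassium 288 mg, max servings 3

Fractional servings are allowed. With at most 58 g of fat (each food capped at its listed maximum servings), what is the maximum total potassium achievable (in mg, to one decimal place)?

Potassium per g fat: kale 382, bell pepper 204, chicken breast 68.33, quinoa 45.4, almonds 18.
Take 2 servings of kale: uses 2 g fat, +764.0 mg potassium (running total 764.0 mg).
Take 1 serving of bell pepper: uses 1 g fat, +204.0 mg potassium (running total 968.0 mg).
Take 1 serving of chicken breast: uses 3 g fat, +205.0 mg potassium (running total 1173.0 mg).
Take 2 servings of quinoa: uses 10 g fat, +454.0 mg potassium (running total 1627.0 mg).
Take 2.625 servings of almonds: uses 42 g fat, +756.0 mg potassium (running total 2383.0 mg).
Greedy by best ratio exhausts the fat allowance optimally: 2383.0 mg.

2383.0 mg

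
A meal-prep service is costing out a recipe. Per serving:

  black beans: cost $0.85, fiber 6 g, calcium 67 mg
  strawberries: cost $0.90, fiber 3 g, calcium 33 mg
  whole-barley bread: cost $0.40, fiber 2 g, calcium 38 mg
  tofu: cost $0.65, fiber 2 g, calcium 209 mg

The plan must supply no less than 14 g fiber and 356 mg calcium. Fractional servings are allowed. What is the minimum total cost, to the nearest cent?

Compare the cost at each extreme point of the feasible region.
black beans only: max(14/6, 356/67) = 5.313 servings → $4.52.
strawberries only: max(14/3, 356/33) = 10.79 servings → $9.71.
whole-barley bread only: max(14/2, 356/38) = 9.368 servings → $3.75.
tofu only: max(14/2, 356/209) = 7 servings → $4.55.
black beans + strawberries with both targets exact would need a negative amount; discard.
black beans + whole-barley bread with both targets exact would need a negative amount; discard.
black beans + tofu with both tight: 1.977 servings and 1.07 servings → $2.38.
strawberries + whole-barley bread: intersection lies outside the first quadrant.
strawberries + tofu with both tight: 3.947 servings and 1.08 servings → $4.25.
whole-barley bread + tofu with both tight: 6.474 servings and 0.5263 servings → $2.93.
So the least-cost plan costs $2.38.

$2.38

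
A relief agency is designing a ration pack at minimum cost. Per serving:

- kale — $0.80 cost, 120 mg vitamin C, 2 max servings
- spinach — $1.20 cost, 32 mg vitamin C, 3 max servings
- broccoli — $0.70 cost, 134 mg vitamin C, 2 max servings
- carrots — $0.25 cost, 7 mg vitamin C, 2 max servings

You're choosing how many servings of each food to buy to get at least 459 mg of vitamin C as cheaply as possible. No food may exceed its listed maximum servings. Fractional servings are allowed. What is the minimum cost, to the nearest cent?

$2.67

Cost per mg of vitamin C: broccoli $0.0052, kale $0.0067, carrots $0.0357, spinach $0.0375.
Take 2 servings of broccoli: +268.0 mg vitamin C for $1.40 (total $1.40, still need 191.0 mg).
Take 1.592 servings of kale: +191.0 mg vitamin C for $1.27 (total $2.67, still need 0.0 mg).
Greedy by cheapest-per-mg is optimal for a single linear constraint, so the minimum cost is $2.67.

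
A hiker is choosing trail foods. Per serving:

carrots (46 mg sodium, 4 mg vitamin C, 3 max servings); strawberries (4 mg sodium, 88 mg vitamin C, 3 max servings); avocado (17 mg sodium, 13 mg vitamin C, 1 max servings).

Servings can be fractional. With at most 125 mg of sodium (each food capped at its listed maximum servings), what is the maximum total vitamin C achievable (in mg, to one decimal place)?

285.3 mg

Vitamin C per mg sodium: strawberries 22, avocado 0.7647, carrots 0.08696.
Take 3 servings of strawberries: uses 12 mg sodium, +264.0 mg vitamin C (running total 264.0 mg).
Take 1 serving of avocado: uses 17 mg sodium, +13.0 mg vitamin C (running total 277.0 mg).
Take 2.087 servings of carrots: uses 96 mg sodium, +8.3 mg vitamin C (running total 285.3 mg).
Greedy by best ratio exhausts the sodium allowance optimally: 285.3 mg.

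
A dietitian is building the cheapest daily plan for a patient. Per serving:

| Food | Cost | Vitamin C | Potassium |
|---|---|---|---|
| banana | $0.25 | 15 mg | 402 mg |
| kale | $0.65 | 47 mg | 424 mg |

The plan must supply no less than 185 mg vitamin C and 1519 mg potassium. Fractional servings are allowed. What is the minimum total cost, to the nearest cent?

$2.56

An LP optimum is at a vertex; with two nutrient constraints at most two foods are used. Check each candidate.
banana only: max(185/15, 1519/402) = 12.33 servings → $3.08.
kale only: max(185/47, 1519/424) = 3.936 servings → $2.56.
banana + kale: the both-tight solution has a negative serving — not a feasible corner.
Cheapest feasible corner: $2.56.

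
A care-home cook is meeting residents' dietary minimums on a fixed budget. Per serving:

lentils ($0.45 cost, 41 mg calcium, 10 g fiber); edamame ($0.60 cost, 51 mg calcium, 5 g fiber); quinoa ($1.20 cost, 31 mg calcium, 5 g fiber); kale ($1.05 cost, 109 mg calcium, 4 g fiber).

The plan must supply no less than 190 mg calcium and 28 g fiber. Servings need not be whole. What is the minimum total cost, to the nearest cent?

$1.97

An LP optimum is at a vertex; with two nutrient constraints at most two foods are used. Check each candidate.
lentils only: max(190/41, 28/10) = 4.634 servings → $2.09.
edamame only: max(190/51, 28/5) = 5.6 servings → $3.36.
quinoa only: max(190/31, 28/5) = 6.129 servings → $7.35.
kale only: max(190/109, 28/4) = 7 servings → $7.35.
lentils + edamame with both tight: 1.567 servings and 2.466 servings → $2.18.
lentils + quinoa: intersection lies outside the first quadrant.
lentils + kale with both tight: 2.475 servings and 0.8121 servings → $1.97.
edamame + quinoa with both tight: 0.82 servings and 4.78 servings → $6.23.
edamame + kale: intersection lies outside the first quadrant.
quinoa + kale with both tight: 5.444 servings and 0.1948 servings → $6.74.
The minimum over all feasible corners is $1.97.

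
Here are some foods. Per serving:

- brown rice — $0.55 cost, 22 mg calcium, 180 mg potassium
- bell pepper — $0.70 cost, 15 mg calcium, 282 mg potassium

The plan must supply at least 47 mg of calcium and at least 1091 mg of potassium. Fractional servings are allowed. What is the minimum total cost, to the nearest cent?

This is a tiny linear program; its minimum lies at a vertex of the feasible set. List the vertices and price them.
brown rice only: max(47/22, 1091/180) = 6.061 servings → $3.33.
bell pepper only: max(47/15, 1091/282) = 3.869 servings → $2.71.
brown rice + bell pepper: intersection lies outside the first quadrant.
The minimum over all feasible corners is $2.71.

$2.71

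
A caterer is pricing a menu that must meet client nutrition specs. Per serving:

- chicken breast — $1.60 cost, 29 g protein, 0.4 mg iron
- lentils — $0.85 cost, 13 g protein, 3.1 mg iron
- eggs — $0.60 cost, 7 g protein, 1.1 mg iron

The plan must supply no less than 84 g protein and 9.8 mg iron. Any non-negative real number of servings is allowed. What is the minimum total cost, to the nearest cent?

$5.03

With two linear requirements the optimum uses one or two foods; enumerate the corners.
chicken breast only: max(84/29, 9.8/0.4) = 24.5 servings → $39.20.
lentils only: max(84/13, 9.8/3.1) = 6.462 servings → $5.49.
eggs only: max(84/7, 9.8/1.1) = 12 servings → $7.20.
chicken breast + lentils with both tight: 1.57 servings and 2.959 servings → $5.03.
chicken breast + eggs with both tight: 0.8179 servings and 8.612 servings → $6.48.
lentils + eggs: the both-tight solution has a negative serving — not a feasible corner.
So the least-cost plan costs $5.03.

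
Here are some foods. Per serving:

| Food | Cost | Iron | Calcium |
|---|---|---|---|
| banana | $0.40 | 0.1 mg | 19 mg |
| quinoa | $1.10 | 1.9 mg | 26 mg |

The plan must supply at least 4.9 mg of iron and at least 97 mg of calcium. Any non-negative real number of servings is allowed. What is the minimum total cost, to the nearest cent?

$3.42

At the optimum either one food covers both requirements or two foods hit both targets exactly; no other combination can be cheaper.
banana only: max(4.9/0.1, 97/19) = 49 servings → $19.60.
quinoa only: max(4.9/1.9, 97/26) = 3.731 servings → $4.10.
banana + quinoa with both tight: 1.699 servings and 2.49 servings → $3.42.
So the least-cost plan costs $3.42.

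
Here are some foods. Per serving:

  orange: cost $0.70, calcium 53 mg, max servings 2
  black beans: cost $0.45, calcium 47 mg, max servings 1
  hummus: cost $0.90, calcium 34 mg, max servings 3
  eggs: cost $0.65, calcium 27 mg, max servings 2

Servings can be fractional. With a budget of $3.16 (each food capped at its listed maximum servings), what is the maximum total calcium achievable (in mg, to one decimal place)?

207.4 mg

Calcium per dollar: black beans 104.4, orange 75.71, eggs 41.54, hummus 37.78.
Take 1 serving of black beans: spends $0.45, +47.0 mg calcium (running total 47.0 mg).
Take 2 servings of orange: spends $1.40, +106.0 mg calcium (running total 153.0 mg).
Take 2 servings of eggs: spends $1.30, +54.0 mg calcium (running total 207.0 mg).
Take 0.01111 servings of hummus: spends $0.01, +0.4 mg calcium (running total 207.4 mg).
Filling greedily by calcium-per-dollar is optimal for one linear limit, giving 207.4 mg.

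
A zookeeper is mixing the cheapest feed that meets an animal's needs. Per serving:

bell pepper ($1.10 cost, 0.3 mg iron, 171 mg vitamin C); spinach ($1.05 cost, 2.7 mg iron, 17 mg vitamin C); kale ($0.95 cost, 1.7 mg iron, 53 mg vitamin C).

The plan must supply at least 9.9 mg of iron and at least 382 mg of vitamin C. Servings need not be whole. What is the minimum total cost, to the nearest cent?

$5.71

Minimising a linear cost over {iron ≥ 9.9, vitamin C ≥ 382, servings ≥ 0} — the optimum is at a vertex, using one or two foods.
bell pepper only: max(9.9/0.3, 382/171) = 33 servings → $36.30.
spinach only: max(9.9/2.7, 382/17) = 22.47 servings → $23.59.
kale only: max(9.9/1.7, 382/53) = 7.208 servings → $6.85.
bell pepper + spinach with both tight: 1.89 servings and 3.457 servings → $5.71.
bell pepper + kale with both tight: 0.4538 servings and 5.743 servings → $5.96.
spinach + kale: intersection lies outside the first quadrant.
So the least-cost plan costs $5.71.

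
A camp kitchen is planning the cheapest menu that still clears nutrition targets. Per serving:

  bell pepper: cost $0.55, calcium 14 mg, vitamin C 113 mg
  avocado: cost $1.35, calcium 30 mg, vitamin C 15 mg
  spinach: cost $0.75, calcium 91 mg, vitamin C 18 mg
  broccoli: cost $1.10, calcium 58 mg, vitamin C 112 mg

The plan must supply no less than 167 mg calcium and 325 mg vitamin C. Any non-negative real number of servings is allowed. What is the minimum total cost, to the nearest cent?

$2.53

Compare the cost at each extreme point of the feasible region.
bell pepper only: max(167/14, 325/113) = 11.93 servings → $6.56.
avocado only: max(167/30, 325/15) = 21.67 servings → $29.25.
spinach only: max(167/91, 325/18) = 18.06 servings → $13.54.
broccoli only: max(167/58, 325/112) = 2.902 servings → $3.19.
bell pepper + avocado with both tight: 2.278 servings and 4.503 servings → $7.33.
bell pepper + spinach with both tight: 2.649 servings and 1.428 servings → $2.53.
bell pepper + broccoli with both tight: 0.02928 servings and 2.872 servings → $3.18.
avocado + spinach: the both-tight solution has a negative serving — not a feasible corner.
avocado + broccoli with both targets exact would need a negative amount; discard.
spinach + broccoli: the both-tight solution has a negative serving — not a feasible corner.
So the least-cost plan costs $2.53.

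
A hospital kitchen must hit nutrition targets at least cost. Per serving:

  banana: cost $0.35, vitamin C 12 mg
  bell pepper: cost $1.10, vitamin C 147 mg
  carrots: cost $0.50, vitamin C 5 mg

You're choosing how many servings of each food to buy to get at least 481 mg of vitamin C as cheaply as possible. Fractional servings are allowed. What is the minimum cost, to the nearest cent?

Cost per mg of vitamin C: bell pepper $0.0075, banana $0.0292, carrots $0.1000.
With no serving limits, use only bell pepper: 481 mg / 147 mg = 3.272 servings × $1.10 = $3.60.

$3.60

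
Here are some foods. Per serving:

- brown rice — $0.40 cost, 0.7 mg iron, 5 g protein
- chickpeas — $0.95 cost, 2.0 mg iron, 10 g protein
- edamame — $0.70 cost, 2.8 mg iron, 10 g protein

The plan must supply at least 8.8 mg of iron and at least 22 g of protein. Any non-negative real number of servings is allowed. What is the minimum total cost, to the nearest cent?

Compare the cost at each extreme point of the feasible region.
brown rice only: max(8.8/0.7, 22/5) = 12.57 servings → $5.03.
chickpeas only: max(8.8/2.0, 22/10) = 4.4 servings → $4.18.
edamame only: max(8.8/2.8, 22/10) = 3.143 servings → $2.20.
brown rice + chickpeas with both targets exact would need a negative amount; discard.
brown rice + edamame with both targets exact would need a negative amount; discard.
chickpeas + edamame: intersection lies outside the first quadrant.
Cheapest feasible corner: $2.20.

$2.20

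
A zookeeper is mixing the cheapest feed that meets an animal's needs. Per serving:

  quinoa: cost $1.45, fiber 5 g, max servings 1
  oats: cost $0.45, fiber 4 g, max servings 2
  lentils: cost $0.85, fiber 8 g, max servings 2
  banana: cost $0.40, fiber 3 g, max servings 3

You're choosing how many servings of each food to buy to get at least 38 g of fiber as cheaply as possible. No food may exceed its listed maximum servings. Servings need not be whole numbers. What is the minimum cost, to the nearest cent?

Cost per g of fiber: lentils $0.1062, oats $0.1125, banana $0.1333, quinoa $0.2900.
Take 2 servings of lentils: +16.0 g fiber for $1.70 (total $1.70, still need 22.0 g).
Take 2 servings of oats: +8.0 g fiber for $0.90 (total $2.60, still need 14.0 g).
Take 3 servings of banana: +9.0 g fiber for $1.20 (total $3.80, still need 5.0 g).
Take 1 serving of quinoa: +5.0 g fiber for $1.45 (total $5.25, still need 0.0 g).
Filling from the cheapest source first is optimal under one linear minimum: $5.25.

$5.25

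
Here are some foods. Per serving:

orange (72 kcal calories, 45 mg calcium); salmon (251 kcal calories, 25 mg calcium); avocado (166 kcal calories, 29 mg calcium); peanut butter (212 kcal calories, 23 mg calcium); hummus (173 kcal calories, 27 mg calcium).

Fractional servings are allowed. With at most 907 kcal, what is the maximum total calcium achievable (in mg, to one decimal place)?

566.9 mg

Calcium per kcal: orange 0.625, avocado 0.1747, hummus 0.1561, peanut butter 0.1085, salmon 0.0996.
With no serving limits, spend the whole calories allowance on orange: 907 kcal / 72 kcal × 45 mg = 566.9 mg.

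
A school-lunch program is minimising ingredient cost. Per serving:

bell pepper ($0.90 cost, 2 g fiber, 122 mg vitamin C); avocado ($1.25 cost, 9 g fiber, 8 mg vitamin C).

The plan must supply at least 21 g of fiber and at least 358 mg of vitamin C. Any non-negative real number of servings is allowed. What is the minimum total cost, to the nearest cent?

$4.67

With two linear requirements the optimum uses one or two foods; enumerate the corners.
bell pepper only: max(21/2, 358/122) = 10.5 servings → $9.45.
avocado only: max(21/9, 358/8) = 44.75 servings → $55.94.
bell pepper + avocado with both tight: 2.823 servings and 1.706 servings → $4.67.
The minimum over all feasible corners is $4.67.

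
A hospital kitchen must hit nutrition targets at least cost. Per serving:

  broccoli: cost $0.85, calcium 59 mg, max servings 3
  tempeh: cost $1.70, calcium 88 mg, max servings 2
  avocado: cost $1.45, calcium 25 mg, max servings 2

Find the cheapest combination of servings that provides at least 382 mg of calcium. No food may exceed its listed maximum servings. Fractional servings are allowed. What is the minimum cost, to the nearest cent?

$7.63

Cost per mg of calcium: broccoli $0.0144, tempeh $0.0193, avocado $0.0580.
Take 3 servings of broccoli: +177.0 mg calcium for $2.55 (total $2.55, still need 205.0 mg).
Take 2 servings of tempeh: +176.0 mg calcium for $3.40 (total $5.95, still need 29.0 mg).
Take 1.16 servings of avocado: +29.0 mg calcium for $1.68 (total $7.63, still need 0.0 mg).
Greedy by cheapest-per-mg is optimal for a single linear constraint, so the minimum cost is $7.63.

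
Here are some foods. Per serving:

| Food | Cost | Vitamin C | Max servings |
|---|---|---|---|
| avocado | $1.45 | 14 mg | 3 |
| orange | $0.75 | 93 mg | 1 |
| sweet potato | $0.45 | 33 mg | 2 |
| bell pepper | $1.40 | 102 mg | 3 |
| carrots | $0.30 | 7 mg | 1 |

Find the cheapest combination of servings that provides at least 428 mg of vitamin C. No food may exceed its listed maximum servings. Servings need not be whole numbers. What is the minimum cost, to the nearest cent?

$5.34

Cost per mg of vitamin C: orange $0.0081, sweet potato $0.0136, bell pepper $0.0137, carrots $0.0429, avocado $0.1036.
Take 1 serving of orange: +93.0 mg vitamin C for $0.75 (total $0.75, still need 335.0 mg).
Take 2 servings of sweet potato: +66.0 mg vitamin C for $0.90 (total $1.65, still need 269.0 mg).
Take 2.637 servings of bell pepper: +269.0 mg vitamin C for $3.69 (total $5.34, still need 0.0 mg).
Greedy by cheapest-per-mg is optimal for a single linear constraint, so the minimum cost is $5.34.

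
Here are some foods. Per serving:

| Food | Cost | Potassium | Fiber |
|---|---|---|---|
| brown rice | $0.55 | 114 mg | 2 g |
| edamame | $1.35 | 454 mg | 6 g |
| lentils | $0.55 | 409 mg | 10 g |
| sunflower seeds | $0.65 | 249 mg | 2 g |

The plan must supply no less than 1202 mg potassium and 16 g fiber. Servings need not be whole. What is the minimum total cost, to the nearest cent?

An LP optimum is at a vertex; with two nutrient constraints at most two foods are used. Check each candidate.
brown rice only: max(1202/114, 16/2) = 10.54 servings → $5.80.
edamame only: max(1202/454, 16/6) = 2.667 servings → $3.60.
lentils only: max(1202/409, 16/10) = 2.939 servings → $1.62.
sunflower seeds only: max(1202/249, 16/2) = 8 servings → $5.20.
brown rice + edamame with both tight: 0.2321 servings and 2.589 servings → $3.62.
brown rice + lentils: intersection lies outside the first quadrant.
brown rice + sunflower seeds with both tight: 5.852 servings and 2.148 servings → $4.61.
edamame + lentils with both tight: 2.625 servings and 0.02493 servings → $3.56.
edamame + sunflower seeds: the both-tight solution has a negative serving — not a feasible corner.
lentils + sunflower seeds with both tight: 0.945 servings and 3.275 servings → $2.65.
Cheapest feasible corner: $1.62.

$1.62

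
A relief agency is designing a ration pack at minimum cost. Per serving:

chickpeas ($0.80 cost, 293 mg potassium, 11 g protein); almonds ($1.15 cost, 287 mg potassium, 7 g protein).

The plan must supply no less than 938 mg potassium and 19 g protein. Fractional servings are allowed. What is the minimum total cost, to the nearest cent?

$2.56

chickpeas only: max(938/293, 19/11) = 3.201 servings → $2.56.
almonds only: max(938/287, 19/7) = 3.268 servings → $3.76.
chickpeas + almonds: the both-tight solution has a negative serving — not a feasible corner.
The minimum over all feasible corners is $2.56.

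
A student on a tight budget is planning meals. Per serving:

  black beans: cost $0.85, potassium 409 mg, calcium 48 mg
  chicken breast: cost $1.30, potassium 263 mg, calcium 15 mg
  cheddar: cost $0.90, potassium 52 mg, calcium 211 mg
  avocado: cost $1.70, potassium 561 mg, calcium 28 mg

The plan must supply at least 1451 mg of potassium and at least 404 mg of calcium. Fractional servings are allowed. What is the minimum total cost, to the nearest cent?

Check every corner: each single food scaled to meet both minima, and each pair solved so both constraints bind.
black beans only: max(1451/409, 404/48) = 8.417 servings → $7.15.
chicken breast only: max(1451/263, 404/15) = 26.93 servings → $35.01.
cheddar only: max(1451/52, 404/211) = 27.9 servings → $25.11.
avocado only: max(1451/561, 404/28) = 14.43 servings → $24.53.
black beans + chicken breast: the both-tight solution has a negative serving — not a feasible corner.
black beans + cheddar with both tight: 3.403 servings and 1.141 servings → $3.92.
black beans + avocado: the both-tight solution has a negative serving — not a feasible corner.
chicken breast + cheddar with both tight: 5.212 servings and 1.544 servings → $8.17.
chicken breast + avocado: the both-tight solution has a negative serving — not a feasible corner.
cheddar + avocado with both tight: 1.591 servings and 2.439 servings → $5.58.
So the least-cost plan costs $3.92.

$3.92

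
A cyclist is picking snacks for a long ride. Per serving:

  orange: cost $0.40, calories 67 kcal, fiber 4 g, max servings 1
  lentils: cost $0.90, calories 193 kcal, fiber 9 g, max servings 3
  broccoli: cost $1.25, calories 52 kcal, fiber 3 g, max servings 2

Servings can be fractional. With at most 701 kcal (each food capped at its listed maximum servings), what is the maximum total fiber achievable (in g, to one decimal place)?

34.7 g

Fiber per kcal: orange 0.0597, broccoli 0.05769, lentils 0.04663.
Take 1 serving of orange: uses 67 kcal, +4.0 g fiber (running total 4.0 g).
Take 2 servings of broccoli: uses 104 kcal, +6.0 g fiber (running total 10.0 g).
Take 2.746 servings of lentils: uses 530 kcal, +24.7 g fiber (running total 34.7 g).
Greedy by best ratio exhausts the calories allowance optimally: 34.7 g.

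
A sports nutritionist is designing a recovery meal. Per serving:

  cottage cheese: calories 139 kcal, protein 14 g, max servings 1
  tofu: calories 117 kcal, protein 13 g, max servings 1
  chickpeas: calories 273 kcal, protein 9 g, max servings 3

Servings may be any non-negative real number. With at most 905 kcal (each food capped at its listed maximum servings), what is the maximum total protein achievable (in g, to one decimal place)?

Protein per kcal: tofu 0.1111, cottage cheese 0.1007, chickpeas 0.03297.
Take 1 serving of tofu: uses 117 kcal, +13.0 g protein (running total 13.0 g).
Take 1 serving of cottage cheese: uses 139 kcal, +14.0 g protein (running total 27.0 g).
Take 2.377 servings of chickpeas: uses 649 kcal, +21.4 g protein (running total 48.4 g).
Greedy by best ratio exhausts the calories allowance optimally: 48.4 g.

48.4 g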